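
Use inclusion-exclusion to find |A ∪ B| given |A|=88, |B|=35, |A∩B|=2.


|A ∪ B| = |A| + |B| - |A ∩ B|
= 88 + 35 - 2
= 121

|A ∪ B| = 121


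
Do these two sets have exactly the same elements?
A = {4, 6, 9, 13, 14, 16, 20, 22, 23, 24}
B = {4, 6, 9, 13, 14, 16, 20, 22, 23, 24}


Two sets are equal iff they have exactly the same elements.
A = {4, 6, 9, 13, 14, 16, 20, 22, 23, 24}
B = {4, 6, 9, 13, 14, 16, 20, 22, 23, 24}
Same elements → A = B

Yes, A = B


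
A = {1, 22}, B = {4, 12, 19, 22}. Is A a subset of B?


A ⊆ B means every element of A is in B.
Elements in A not in B: {1}
So A ⊄ B.

No, A ⊄ B


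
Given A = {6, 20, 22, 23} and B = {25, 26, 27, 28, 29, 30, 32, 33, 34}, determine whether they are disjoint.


Disjoint means A ∩ B = ∅.
A ∩ B = ∅
A ∩ B = ∅, so A and B are disjoint.

Yes, A and B are disjoint


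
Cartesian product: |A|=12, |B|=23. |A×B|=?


|A × B| = |A| × |B|
= 12 × 23
= 276

|A × B| = 276


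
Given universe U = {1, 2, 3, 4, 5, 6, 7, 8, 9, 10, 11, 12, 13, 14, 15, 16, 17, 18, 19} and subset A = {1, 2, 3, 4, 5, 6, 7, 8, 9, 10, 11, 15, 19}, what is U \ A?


Aᶜ = U \ A = elements in U but not in A
U = {1, 2, 3, 4, 5, 6, 7, 8, 9, 10, 11, 12, 13, 14, 15, 16, 17, 18, 19}
A = {1, 2, 3, 4, 5, 6, 7, 8, 9, 10, 11, 15, 19}
Aᶜ = {12, 13, 14, 16, 17, 18}

Aᶜ = {12, 13, 14, 16, 17, 18}


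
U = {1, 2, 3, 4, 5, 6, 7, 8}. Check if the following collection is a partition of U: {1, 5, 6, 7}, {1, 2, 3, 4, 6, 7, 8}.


A partition requires: (1) non-empty parts, (2) pairwise disjoint, (3) union = U
Parts: {1, 5, 6, 7}, {1, 2, 3, 4, 6, 7, 8}
Union of parts: {1, 2, 3, 4, 5, 6, 7, 8}
U = {1, 2, 3, 4, 5, 6, 7, 8}
All non-empty? True
Pairwise disjoint? False
Covers U? True

No, not a valid partition


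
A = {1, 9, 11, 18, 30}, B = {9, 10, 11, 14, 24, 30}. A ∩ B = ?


A ∩ B = elements in both A and B
A = {1, 9, 11, 18, 30}
B = {9, 10, 11, 14, 24, 30}
A ∩ B = {9, 11, 30}

A ∩ B = {9, 11, 30}


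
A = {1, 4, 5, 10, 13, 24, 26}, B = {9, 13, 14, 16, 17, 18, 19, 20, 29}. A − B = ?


A \ B = elements in A but not in B
A = {1, 4, 5, 10, 13, 24, 26}
B = {9, 13, 14, 16, 17, 18, 19, 20, 29}
Remove from A any elements in B
A \ B = {1, 4, 5, 10, 24, 26}

A \ B = {1, 4, 5, 10, 24, 26}


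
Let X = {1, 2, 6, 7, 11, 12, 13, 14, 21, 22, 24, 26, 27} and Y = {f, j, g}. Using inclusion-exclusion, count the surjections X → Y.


n = |X| = 13, k = |Y| = 3. Surjections via inclusion-exclusion:
S(n,k) = Σ(-1)^i × C(k,i) × (k-i)^n, i=0 to k
i=0: (-1)^0×C(3,0)×3^13 = 1594323
i=1: (-1)^1×C(3,1)×2^13 = -24576
i=2: (-1)^2×C(3,2)×1^13 = 3
i=3: (-1)^3×C(3,3)×0^13 = 0
Total = 1569750

Number of surjections = 1569750


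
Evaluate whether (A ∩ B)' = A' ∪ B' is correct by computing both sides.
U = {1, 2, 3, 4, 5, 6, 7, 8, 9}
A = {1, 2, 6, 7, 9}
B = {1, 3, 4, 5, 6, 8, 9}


LHS: A ∩ B = {1, 6, 9}
(A ∩ B)' = U \ (A ∩ B) = {2, 3, 4, 5, 7, 8}
A' = {3, 4, 5, 8}, B' = {2, 7}
Claimed RHS: A' ∪ B' = {2, 3, 4, 5, 7, 8}
Identity is VALID: LHS = RHS = {2, 3, 4, 5, 7, 8} ✓

Identity is valid. (A ∩ B)' = A' ∪ B' = {2, 3, 4, 5, 7, 8}


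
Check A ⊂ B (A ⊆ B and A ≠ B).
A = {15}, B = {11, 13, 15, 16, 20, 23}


A ⊂ B requires: A ⊆ B AND A ≠ B.
A ⊆ B? Yes
A = B? No
A ⊂ B: Yes (A is a proper subset of B)

Yes, A ⊂ B


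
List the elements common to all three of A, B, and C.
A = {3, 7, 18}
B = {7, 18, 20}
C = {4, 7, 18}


A ∩ B = {7, 18}
(A ∩ B) ∩ C = {7, 18}

A ∩ B ∩ C = {7, 18}


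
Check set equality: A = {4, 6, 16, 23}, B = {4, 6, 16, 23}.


Two sets are equal iff they have exactly the same elements.
A = {4, 6, 16, 23}
B = {4, 6, 16, 23}
Same elements → A = B

Yes, A = B


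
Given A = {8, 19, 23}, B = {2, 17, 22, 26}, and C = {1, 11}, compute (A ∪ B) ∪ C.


A ∪ B = {2, 8, 17, 19, 22, 23, 26}
(A ∪ B) ∪ C = {1, 2, 8, 11, 17, 19, 22, 23, 26}

A ∪ B ∪ C = {1, 2, 8, 11, 17, 19, 22, 23, 26}


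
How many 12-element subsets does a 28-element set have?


C(n,k) = n! / (k!(n-k)!)
C(28,12) = 28! / (12!16!)
= 30421755

C(28,12) = 30421755


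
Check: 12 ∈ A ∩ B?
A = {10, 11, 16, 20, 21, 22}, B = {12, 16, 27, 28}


A = {10, 11, 16, 20, 21, 22}, B = {12, 16, 27, 28}
A ∩ B = elements in both A and B
A ∩ B = {16}
Checking if 12 ∈ A ∩ B
12 is not in A ∩ B → False

12 ∉ A ∩ B


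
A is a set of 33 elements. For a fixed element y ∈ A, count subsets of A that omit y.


Subsets of A avoiding y are subsets of A \ {y}, which has 32 elements.
Count = 2^(n-1) = 2^32
= 4294967296

Number of subsets avoiding y = 4294967296


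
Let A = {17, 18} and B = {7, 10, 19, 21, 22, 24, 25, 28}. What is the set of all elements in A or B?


A ∪ B = all elements in A or B (or both)
A = {17, 18}
B = {7, 10, 19, 21, 22, 24, 25, 28}
A ∪ B = {7, 10, 17, 18, 19, 21, 22, 24, 25, 28}

A ∪ B = {7, 10, 17, 18, 19, 21, 22, 24, 25, 28}


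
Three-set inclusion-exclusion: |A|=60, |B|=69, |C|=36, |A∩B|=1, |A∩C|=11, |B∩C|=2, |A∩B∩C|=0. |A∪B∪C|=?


|A∪B∪C| = |A|+|B|+|C| - |A∩B|-|A∩C|-|B∩C| + |A∩B∩C|
= 60+69+36 - 1-11-2 + 0
= 165 - 14 + 0
= 151

|A ∪ B ∪ C| = 151


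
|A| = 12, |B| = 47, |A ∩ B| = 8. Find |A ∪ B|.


|A ∪ B| = |A| + |B| - |A ∩ B|
= 12 + 47 - 8
= 51

|A ∪ B| = 51


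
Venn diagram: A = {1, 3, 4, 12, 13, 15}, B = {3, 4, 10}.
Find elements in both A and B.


A = {1, 3, 4, 12, 13, 15}
B = {3, 4, 10}
Region: in both A and B
Elements: {3, 4}

Elements in both A and B: {3, 4}


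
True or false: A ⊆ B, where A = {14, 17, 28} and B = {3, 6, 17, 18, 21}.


A ⊆ B means every element of A is in B.
Elements in A not in B: {14, 28}
So A ⊄ B.

No, A ⊄ B


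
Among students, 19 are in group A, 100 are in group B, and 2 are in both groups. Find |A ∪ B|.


|A ∪ B| = |A| + |B| - |A ∩ B|
= 19 + 100 - 2
= 117

|A ∪ B| = 117


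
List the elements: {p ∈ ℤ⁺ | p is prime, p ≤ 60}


Checking each candidate:
Condition: primes ≤ 60
Result = {2, 3, 5, 7, 11, 13, 17, 19, 23, 29, 31, 37, 41, 43, 47, 53, 59}

{2, 3, 5, 7, 11, 13, 17, 19, 23, 29, 31, 37, 41, 43, 47, 53, 59}


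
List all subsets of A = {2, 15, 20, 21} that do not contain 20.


A subset of A that omits 20 is a subset of A \ {20}, so there are 2^(n-1) = 2^3 = 8 of them.
Subsets excluding 20: ∅, {2}, {15}, {21}, {2, 15}, {2, 21}, {15, 21}, {2, 15, 21}

Subsets excluding 20 (8 total): ∅, {2}, {15}, {21}, {2, 15}, {2, 21}, {15, 21}, {2, 15, 21}


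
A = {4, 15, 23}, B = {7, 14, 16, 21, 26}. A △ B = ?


A △ B = (A \ B) ∪ (B \ A) = elements in exactly one of A or B
A \ B = {4, 15, 23}
B \ A = {7, 14, 16, 21, 26}
A △ B = {4, 7, 14, 15, 16, 21, 23, 26}

A △ B = {4, 7, 14, 15, 16, 21, 23, 26}


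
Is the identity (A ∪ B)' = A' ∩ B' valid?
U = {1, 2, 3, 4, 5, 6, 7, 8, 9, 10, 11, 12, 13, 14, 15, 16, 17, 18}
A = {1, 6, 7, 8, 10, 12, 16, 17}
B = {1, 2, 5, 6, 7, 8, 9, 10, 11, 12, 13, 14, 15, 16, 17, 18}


LHS: A ∪ B = {1, 2, 5, 6, 7, 8, 9, 10, 11, 12, 13, 14, 15, 16, 17, 18}
(A ∪ B)' = U \ (A ∪ B) = {3, 4}
A' = {2, 3, 4, 5, 9, 11, 13, 14, 15, 18}, B' = {3, 4}
Claimed RHS: A' ∩ B' = {3, 4}
Identity is VALID: LHS = RHS = {3, 4} ✓

Identity is valid. (A ∪ B)' = A' ∩ B' = {3, 4}


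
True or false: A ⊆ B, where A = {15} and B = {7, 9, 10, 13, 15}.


A ⊆ B means every element of A is in B.
All elements of A are in B.
So A ⊆ B.

Yes, A ⊆ B


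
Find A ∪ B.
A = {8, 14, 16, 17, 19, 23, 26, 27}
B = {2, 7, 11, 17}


A ∪ B = all elements in A or B (or both)
A = {8, 14, 16, 17, 19, 23, 26, 27}
B = {2, 7, 11, 17}
A ∪ B = {2, 7, 8, 11, 14, 16, 17, 19, 23, 26, 27}

A ∪ B = {2, 7, 8, 11, 14, 16, 17, 19, 23, 26, 27}


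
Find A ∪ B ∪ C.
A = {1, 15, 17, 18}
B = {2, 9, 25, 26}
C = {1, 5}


A ∪ B = {1, 2, 9, 15, 17, 18, 25, 26}
(A ∪ B) ∪ C = {1, 2, 5, 9, 15, 17, 18, 25, 26}

A ∪ B ∪ C = {1, 2, 5, 9, 15, 17, 18, 25, 26}


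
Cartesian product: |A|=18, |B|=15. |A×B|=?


|A × B| = |A| × |B|
= 18 × 15
= 270

|A × B| = 270


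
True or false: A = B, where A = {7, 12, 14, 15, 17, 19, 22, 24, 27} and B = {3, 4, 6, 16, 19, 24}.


Two sets are equal iff they have exactly the same elements.
A = {7, 12, 14, 15, 17, 19, 22, 24, 27}
B = {3, 4, 6, 16, 19, 24}
Differences: {3, 4, 6, 7, 12, 14, 15, 16, 17, 22, 27}
A ≠ B

No, A ≠ B


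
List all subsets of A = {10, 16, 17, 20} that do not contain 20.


A subset of A that omits 20 is a subset of A \ {20}, so there are 2^(n-1) = 2^3 = 8 of them.
Subsets excluding 20: ∅, {10}, {16}, {17}, {10, 16}, {10, 17}, {16, 17}, {10, 16, 17}

Subsets excluding 20 (8 total): ∅, {10}, {16}, {17}, {10, 16}, {10, 17}, {16, 17}, {10, 16, 17}


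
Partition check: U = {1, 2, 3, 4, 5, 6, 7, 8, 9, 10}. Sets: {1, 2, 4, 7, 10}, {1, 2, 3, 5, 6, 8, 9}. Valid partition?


A partition requires: (1) non-empty parts, (2) pairwise disjoint, (3) union = U
Parts: {1, 2, 4, 7, 10}, {1, 2, 3, 5, 6, 8, 9}
Union of parts: {1, 2, 3, 4, 5, 6, 7, 8, 9, 10}
U = {1, 2, 3, 4, 5, 6, 7, 8, 9, 10}
All non-empty? True
Pairwise disjoint? False
Covers U? True

No, not a valid partition


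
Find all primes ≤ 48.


Checking each candidate:
Condition: primes ≤ 48
Result = {2, 3, 5, 7, 11, 13, 17, 19, 23, 29, 31, 37, 41, 43, 47}

{2, 3, 5, 7, 11, 13, 17, 19, 23, 29, 31, 37, 41, 43, 47}


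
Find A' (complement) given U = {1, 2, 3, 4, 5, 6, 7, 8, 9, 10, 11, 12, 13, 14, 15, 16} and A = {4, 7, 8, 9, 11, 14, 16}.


Aᶜ = U \ A = elements in U but not in A
U = {1, 2, 3, 4, 5, 6, 7, 8, 9, 10, 11, 12, 13, 14, 15, 16}
A = {4, 7, 8, 9, 11, 14, 16}
Aᶜ = {1, 2, 3, 5, 6, 10, 12, 13, 15}

Aᶜ = {1, 2, 3, 5, 6, 10, 12, 13, 15}


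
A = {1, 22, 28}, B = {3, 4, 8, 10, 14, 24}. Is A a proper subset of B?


A ⊂ B requires: A ⊆ B AND A ≠ B.
A ⊆ B? No
A ⊄ B, so A is not a proper subset.

No, A is not a proper subset of B


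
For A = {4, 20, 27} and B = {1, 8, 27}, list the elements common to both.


A ∩ B = elements in both A and B
A = {4, 20, 27}
B = {1, 8, 27}
A ∩ B = {27}

A ∩ B = {27}


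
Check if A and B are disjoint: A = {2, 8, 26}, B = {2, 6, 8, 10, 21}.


Disjoint means A ∩ B = ∅.
A ∩ B = {2, 8}
A ∩ B ≠ ∅, so A and B are NOT disjoint.

No, A and B are not disjoint (A ∩ B = {2, 8})


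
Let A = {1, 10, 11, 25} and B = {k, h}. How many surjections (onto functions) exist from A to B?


n = |A| = 4, k = |B| = 2. Surjections via inclusion-exclusion:
S(n,k) = Σ(-1)^i × C(k,i) × (k-i)^n, i=0 to k
i=0: (-1)^0×C(2,0)×2^4 = 16
i=1: (-1)^1×C(2,1)×1^4 = -2
i=2: (-1)^2×C(2,2)×0^4 = 0
Total = 14

Number of surjections = 14


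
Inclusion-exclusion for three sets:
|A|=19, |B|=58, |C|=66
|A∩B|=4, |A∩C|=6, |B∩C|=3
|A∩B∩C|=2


|A∪B∪C| = |A|+|B|+|C| - |A∩B|-|A∩C|-|B∩C| + |A∩B∩C|
= 19+58+66 - 4-6-3 + 2
= 143 - 13 + 2
= 132

|A ∪ B ∪ C| = 132


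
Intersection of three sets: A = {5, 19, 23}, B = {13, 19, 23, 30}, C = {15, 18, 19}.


A ∩ B = {19, 23}
(A ∩ B) ∩ C = {19}

A ∩ B ∩ C = {19}


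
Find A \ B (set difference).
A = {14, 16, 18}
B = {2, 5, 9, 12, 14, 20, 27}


A \ B = elements in A but not in B
A = {14, 16, 18}
B = {2, 5, 9, 12, 14, 20, 27}
Remove from A any elements in B
A \ B = {16, 18}

A \ B = {16, 18}


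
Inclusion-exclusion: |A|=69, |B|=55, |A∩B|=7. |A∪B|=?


|A ∪ B| = |A| + |B| - |A ∩ B|
= 69 + 55 - 7
= 117

|A ∪ B| = 117


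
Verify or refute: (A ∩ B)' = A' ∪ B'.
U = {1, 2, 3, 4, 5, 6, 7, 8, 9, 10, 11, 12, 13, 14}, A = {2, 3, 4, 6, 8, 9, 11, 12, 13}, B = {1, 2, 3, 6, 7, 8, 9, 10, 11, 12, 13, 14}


LHS: A ∩ B = {2, 3, 6, 8, 9, 11, 12, 13}
(A ∩ B)' = U \ (A ∩ B) = {1, 4, 5, 7, 10, 14}
A' = {1, 5, 7, 10, 14}, B' = {4, 5}
Claimed RHS: A' ∪ B' = {1, 4, 5, 7, 10, 14}
Identity is VALID: LHS = RHS = {1, 4, 5, 7, 10, 14} ✓

Identity is valid. (A ∩ B)' = A' ∪ B' = {1, 4, 5, 7, 10, 14}


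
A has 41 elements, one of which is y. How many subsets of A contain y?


Subsets of A containing y correspond to subsets of A \ {y}, which has 40 elements.
Count = 2^(n-1) = 2^40
= 1099511627776

Number of subsets containing y = 1099511627776


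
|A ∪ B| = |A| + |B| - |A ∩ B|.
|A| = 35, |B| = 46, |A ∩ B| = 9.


|A ∪ B| = |A| + |B| - |A ∩ B|
= 35 + 46 - 9
= 72

|A ∪ B| = 72


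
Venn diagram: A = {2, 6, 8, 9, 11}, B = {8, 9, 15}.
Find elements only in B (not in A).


A = {2, 6, 8, 9, 11}
B = {8, 9, 15}
Region: only in B (not in A)
Elements: {15}

Elements only in B (not in A): {15}


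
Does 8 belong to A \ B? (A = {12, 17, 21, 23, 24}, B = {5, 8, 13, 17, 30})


A = {12, 17, 21, 23, 24}, B = {5, 8, 13, 17, 30}
A \ B = elements in A but not in B
A \ B = {12, 21, 23, 24}
Checking if 8 ∈ A \ B
8 is not in A \ B → False

8 ∉ A \ B


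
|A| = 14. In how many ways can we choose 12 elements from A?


C(n,k) = n! / (k!(n-k)!)
C(14,12) = 14! / (12!2!)
= 91

C(14,12) = 91


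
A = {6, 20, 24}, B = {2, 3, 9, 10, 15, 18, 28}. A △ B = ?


A △ B = (A \ B) ∪ (B \ A) = elements in exactly one of A or B
A \ B = {6, 20, 24}
B \ A = {2, 3, 9, 10, 15, 18, 28}
A △ B = {2, 3, 6, 9, 10, 15, 18, 20, 24, 28}

A △ B = {2, 3, 6, 9, 10, 15, 18, 20, 24, 28}


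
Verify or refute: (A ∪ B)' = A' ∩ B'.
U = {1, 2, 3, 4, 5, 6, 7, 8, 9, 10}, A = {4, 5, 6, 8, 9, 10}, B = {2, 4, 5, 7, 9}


LHS: A ∪ B = {2, 4, 5, 6, 7, 8, 9, 10}
(A ∪ B)' = U \ (A ∪ B) = {1, 3}
A' = {1, 2, 3, 7}, B' = {1, 3, 6, 8, 10}
Claimed RHS: A' ∩ B' = {1, 3}
Identity is VALID: LHS = RHS = {1, 3} ✓

Identity is valid. (A ∪ B)' = A' ∩ B' = {1, 3}


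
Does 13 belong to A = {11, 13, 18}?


A = {11, 13, 18}
Checking if 13 is in A
13 is in A → True

13 ∈ A


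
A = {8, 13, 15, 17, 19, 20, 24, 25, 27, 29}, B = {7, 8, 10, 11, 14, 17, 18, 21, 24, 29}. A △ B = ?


A △ B = (A \ B) ∪ (B \ A) = elements in exactly one of A or B
A \ B = {13, 15, 19, 20, 25, 27}
B \ A = {7, 10, 11, 14, 18, 21}
A △ B = {7, 10, 11, 13, 14, 15, 18, 19, 20, 21, 25, 27}

A △ B = {7, 10, 11, 13, 14, 15, 18, 19, 20, 21, 25, 27}


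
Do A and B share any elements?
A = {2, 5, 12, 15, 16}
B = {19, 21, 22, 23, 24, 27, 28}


Disjoint means A ∩ B = ∅.
A ∩ B = ∅
A ∩ B = ∅, so A and B are disjoint.

No — A and B share no elements (A ∩ B = ∅), so they are disjoint


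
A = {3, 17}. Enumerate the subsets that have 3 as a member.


A subset of A contains 3 iff the remaining 1 elements form any subset of A \ {3}.
Count: 2^(n-1) = 2^1 = 2
Subsets containing 3: {3}, {3, 17}

Subsets containing 3 (2 total): {3}, {3, 17}


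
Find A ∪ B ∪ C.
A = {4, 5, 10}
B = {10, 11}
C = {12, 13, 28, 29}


A ∪ B = {4, 5, 10, 11}
(A ∪ B) ∪ C = {4, 5, 10, 11, 12, 13, 28, 29}

A ∪ B ∪ C = {4, 5, 10, 11, 12, 13, 28, 29}


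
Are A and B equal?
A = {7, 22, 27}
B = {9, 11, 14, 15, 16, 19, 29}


Two sets are equal iff they have exactly the same elements.
A = {7, 22, 27}
B = {9, 11, 14, 15, 16, 19, 29}
Differences: {7, 9, 11, 14, 15, 16, 19, 22, 27, 29}
A ≠ B

No, A ≠ B


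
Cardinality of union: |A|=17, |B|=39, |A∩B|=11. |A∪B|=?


|A ∪ B| = |A| + |B| - |A ∩ B|
= 17 + 39 - 11
= 45

|A ∪ B| = 45


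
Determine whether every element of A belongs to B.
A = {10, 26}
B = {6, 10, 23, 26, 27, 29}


A ⊆ B means every element of A is in B.
All elements of A are in B.
So A ⊆ B.

Yes, A ⊆ B


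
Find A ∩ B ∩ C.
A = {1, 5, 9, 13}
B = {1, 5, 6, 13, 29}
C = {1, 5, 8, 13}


A ∩ B = {1, 5, 13}
(A ∩ B) ∩ C = {1, 5, 13}

A ∩ B ∩ C = {1, 5, 13}


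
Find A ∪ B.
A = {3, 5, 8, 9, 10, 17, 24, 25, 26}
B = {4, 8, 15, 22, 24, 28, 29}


A ∪ B = all elements in A or B (or both)
A = {3, 5, 8, 9, 10, 17, 24, 25, 26}
B = {4, 8, 15, 22, 24, 28, 29}
A ∪ B = {3, 4, 5, 8, 9, 10, 15, 17, 22, 24, 25, 26, 28, 29}

A ∪ B = {3, 4, 5, 8, 9, 10, 15, 17, 22, 24, 25, 26, 28, 29}


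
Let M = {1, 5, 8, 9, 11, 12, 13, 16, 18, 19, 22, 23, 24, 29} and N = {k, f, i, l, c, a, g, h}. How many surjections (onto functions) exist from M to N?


n = |M| = 14, k = |N| = 8. Surjections via inclusion-exclusion:
S(n,k) = Σ(-1)^i × C(k,i) × (k-i)^n, i=0 to k
i=0: (-1)^0×C(8,0)×8^14 = 4398046511104
i=1: (-1)^1×C(8,1)×7^14 = -5425784582792
i=2: (-1)^2×C(8,2)×6^14 = 2194196594688
i=3: (-1)^3×C(8,3)×5^14 = -341796875000
i=4: (-1)^4×C(8,4)×4^14 = 18790481920
i=5: (-1)^5×C(8,5)×3^14 = -267846264
i=6: (-1)^6×C(8,6)×2^14 = 458752
i=7: (-1)^7×C(8,7)×1^14 = -8
i=8: (-1)^8×C(8,8)×0^14 = 0
Total = 843184742400

Number of surjections = 843184742400


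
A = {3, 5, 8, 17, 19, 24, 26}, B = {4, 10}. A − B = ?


A \ B = elements in A but not in B
A = {3, 5, 8, 17, 19, 24, 26}
B = {4, 10}
Remove from A any elements in B
A \ B = {3, 5, 8, 17, 19, 24, 26}

A \ B = {3, 5, 8, 17, 19, 24, 26}


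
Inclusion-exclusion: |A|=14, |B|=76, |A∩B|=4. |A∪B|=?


|A ∪ B| = |A| + |B| - |A ∩ B|
= 14 + 76 - 4
= 86

|A ∪ B| = 86


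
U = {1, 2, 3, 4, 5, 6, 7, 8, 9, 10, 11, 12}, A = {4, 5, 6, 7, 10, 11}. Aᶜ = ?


Aᶜ = U \ A = elements in U but not in A
U = {1, 2, 3, 4, 5, 6, 7, 8, 9, 10, 11, 12}
A = {4, 5, 6, 7, 10, 11}
Aᶜ = {1, 2, 3, 8, 9, 12}

Aᶜ = {1, 2, 3, 8, 9, 12}


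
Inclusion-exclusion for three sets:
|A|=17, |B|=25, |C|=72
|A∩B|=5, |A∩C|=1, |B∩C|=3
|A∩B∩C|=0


|A∪B∪C| = |A|+|B|+|C| - |A∩B|-|A∩C|-|B∩C| + |A∩B∩C|
= 17+25+72 - 5-1-3 + 0
= 114 - 9 + 0
= 105

|A ∪ B ∪ C| = 105


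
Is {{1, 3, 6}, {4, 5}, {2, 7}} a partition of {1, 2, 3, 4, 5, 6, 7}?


A partition requires: (1) non-empty parts, (2) pairwise disjoint, (3) union = U
Parts: {1, 3, 6}, {4, 5}, {2, 7}
Union of parts: {1, 2, 3, 4, 5, 6, 7}
U = {1, 2, 3, 4, 5, 6, 7}
All non-empty? True
Pairwise disjoint? True
Covers U? True

Yes, valid partition


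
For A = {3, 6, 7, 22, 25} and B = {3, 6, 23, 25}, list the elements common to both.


A ∩ B = elements in both A and B
A = {3, 6, 7, 22, 25}
B = {3, 6, 23, 25}
A ∩ B = {3, 6, 25}

A ∩ B = {3, 6, 25}


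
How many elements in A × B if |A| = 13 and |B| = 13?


|A × B| = |A| × |B|
= 13 × 13
= 169

|A × B| = 169


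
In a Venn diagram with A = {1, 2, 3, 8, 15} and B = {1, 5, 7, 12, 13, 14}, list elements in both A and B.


A = {1, 2, 3, 8, 15}
B = {1, 5, 7, 12, 13, 14}
Region: in both A and B
Elements: {1}

Elements in both A and B: {1}


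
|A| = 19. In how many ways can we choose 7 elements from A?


C(n,k) = n! / (k!(n-k)!)
C(19,7) = 19! / (7!12!)
= 50388

C(19,7) = 50388


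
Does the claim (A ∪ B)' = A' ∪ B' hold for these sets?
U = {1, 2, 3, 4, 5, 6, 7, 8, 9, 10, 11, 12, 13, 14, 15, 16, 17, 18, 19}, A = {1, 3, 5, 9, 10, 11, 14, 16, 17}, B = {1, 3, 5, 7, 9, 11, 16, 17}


LHS: A ∪ B = {1, 3, 5, 7, 9, 10, 11, 14, 16, 17}
(A ∪ B)' = U \ (A ∪ B) = {2, 4, 6, 8, 12, 13, 15, 18, 19}
A' = {2, 4, 6, 7, 8, 12, 13, 15, 18, 19}, B' = {2, 4, 6, 8, 10, 12, 13, 14, 15, 18, 19}
Claimed RHS: A' ∪ B' = {2, 4, 6, 7, 8, 10, 12, 13, 14, 15, 18, 19}
Identity is INVALID: LHS = {2, 4, 6, 8, 12, 13, 15, 18, 19} but the RHS claimed here equals {2, 4, 6, 7, 8, 10, 12, 13, 14, 15, 18, 19}. The correct form is (A ∪ B)' = A' ∩ B'.

Identity is invalid: (A ∪ B)' = {2, 4, 6, 8, 12, 13, 15, 18, 19} but A' ∪ B' = {2, 4, 6, 7, 8, 10, 12, 13, 14, 15, 18, 19}. The correct De Morgan law is (A ∪ B)' = A' ∩ B'.


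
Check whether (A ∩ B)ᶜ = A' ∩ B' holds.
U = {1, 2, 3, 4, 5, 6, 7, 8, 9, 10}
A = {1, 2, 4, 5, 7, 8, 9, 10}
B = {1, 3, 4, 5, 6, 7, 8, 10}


LHS: A ∩ B = {1, 4, 5, 7, 8, 10}
(A ∩ B)' = U \ (A ∩ B) = {2, 3, 6, 9}
A' = {3, 6}, B' = {2, 9}
Claimed RHS: A' ∩ B' = ∅
Identity is INVALID: LHS = {2, 3, 6, 9} but the RHS claimed here equals ∅. The correct form is (A ∩ B)' = A' ∪ B'.

Identity is invalid: (A ∩ B)' = {2, 3, 6, 9} but A' ∩ B' = ∅. The correct De Morgan law is (A ∩ B)' = A' ∪ B'.


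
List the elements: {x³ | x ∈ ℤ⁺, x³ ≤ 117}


Checking each candidate:
Condition: positive perfect cubes ≤ 117
Result = {1, 8, 27, 64}

{1, 8, 27, 64}


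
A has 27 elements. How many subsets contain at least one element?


Total subsets = 2^n = 2^27 = 134217728
Non-empty subsets exclude the empty set: 2^n - 1
= 134217728 - 1
= 134217727

Number of non-empty subsets = 134217727


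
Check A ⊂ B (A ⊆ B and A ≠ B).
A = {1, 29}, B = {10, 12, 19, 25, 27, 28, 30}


A ⊂ B requires: A ⊆ B AND A ≠ B.
A ⊆ B? No
A ⊄ B, so A is not a proper subset.

No, A is not a proper subset of B


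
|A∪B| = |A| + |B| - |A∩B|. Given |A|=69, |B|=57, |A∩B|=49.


|A ∪ B| = |A| + |B| - |A ∩ B|
= 69 + 57 - 49
= 77

|A ∪ B| = 77


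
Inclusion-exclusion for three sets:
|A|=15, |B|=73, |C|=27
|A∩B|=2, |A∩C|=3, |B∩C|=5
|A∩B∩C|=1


|A∪B∪C| = |A|+|B|+|C| - |A∩B|-|A∩C|-|B∩C| + |A∩B∩C|
= 15+73+27 - 2-3-5 + 1
= 115 - 10 + 1
= 106

|A ∪ B ∪ C| = 106


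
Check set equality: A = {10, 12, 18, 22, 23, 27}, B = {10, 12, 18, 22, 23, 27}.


Two sets are equal iff they have exactly the same elements.
A = {10, 12, 18, 22, 23, 27}
B = {10, 12, 18, 22, 23, 27}
Same elements → A = B

Yes, A = B


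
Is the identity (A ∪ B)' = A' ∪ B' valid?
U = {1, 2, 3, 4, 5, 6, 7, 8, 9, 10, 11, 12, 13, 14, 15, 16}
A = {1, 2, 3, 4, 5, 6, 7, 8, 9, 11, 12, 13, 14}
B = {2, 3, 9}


LHS: A ∪ B = {1, 2, 3, 4, 5, 6, 7, 8, 9, 11, 12, 13, 14}
(A ∪ B)' = U \ (A ∪ B) = {10, 15, 16}
A' = {10, 15, 16}, B' = {1, 4, 5, 6, 7, 8, 10, 11, 12, 13, 14, 15, 16}
Claimed RHS: A' ∪ B' = {1, 4, 5, 6, 7, 8, 10, 11, 12, 13, 14, 15, 16}
Identity is INVALID: LHS = {10, 15, 16} but the RHS claimed here equals {1, 4, 5, 6, 7, 8, 10, 11, 12, 13, 14, 15, 16}. The correct form is (A ∪ B)' = A' ∩ B'.

Identity is invalid: (A ∪ B)' = {10, 15, 16} but A' ∪ B' = {1, 4, 5, 6, 7, 8, 10, 11, 12, 13, 14, 15, 16}. The correct De Morgan law is (A ∪ B)' = A' ∩ B'.


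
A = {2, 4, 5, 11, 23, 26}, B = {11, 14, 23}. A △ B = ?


A △ B = (A \ B) ∪ (B \ A) = elements in exactly one of A or B
A \ B = {2, 4, 5, 26}
B \ A = {14}
A △ B = {2, 4, 5, 14, 26}

A △ B = {2, 4, 5, 14, 26}


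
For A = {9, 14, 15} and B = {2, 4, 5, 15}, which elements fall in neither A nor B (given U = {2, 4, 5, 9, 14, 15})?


A = {9, 14, 15}
B = {2, 4, 5, 15}
Region: in neither A nor B (given U = {2, 4, 5, 9, 14, 15})
Elements: ∅

Elements in neither A nor B (given U = {2, 4, 5, 9, 14, 15}): ∅


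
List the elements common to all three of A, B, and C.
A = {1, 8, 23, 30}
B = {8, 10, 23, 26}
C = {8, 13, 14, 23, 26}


A ∩ B = {8, 23}
(A ∩ B) ∩ C = {8, 23}

A ∩ B ∩ C = {8, 23}


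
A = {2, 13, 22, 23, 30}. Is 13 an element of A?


A = {2, 13, 22, 23, 30}
Checking if 13 is in A
13 is in A → True

13 ∈ A


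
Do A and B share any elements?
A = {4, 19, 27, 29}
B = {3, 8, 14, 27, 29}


Disjoint means A ∩ B = ∅.
A ∩ B = {27, 29}
A ∩ B ≠ ∅, so A and B are NOT disjoint.

Yes — A and B share the element(s) of A ∩ B = {27, 29}, so they are not disjoint


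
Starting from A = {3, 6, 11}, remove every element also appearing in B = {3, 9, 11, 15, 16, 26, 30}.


A \ B = elements in A but not in B
A = {3, 6, 11}
B = {3, 9, 11, 15, 16, 26, 30}
Remove from A any elements in B
A \ B = {6}

A \ B = {6}


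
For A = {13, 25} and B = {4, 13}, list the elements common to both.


A ∩ B = elements in both A and B
A = {13, 25}
B = {4, 13}
A ∩ B = {13}

A ∩ B = {13}


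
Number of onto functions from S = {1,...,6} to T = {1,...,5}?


n = |S| = 6, k = |T| = 5. Surjections via inclusion-exclusion:
S(n,k) = Σ(-1)^i × C(k,i) × (k-i)^n, i=0 to k
i=0: (-1)^0×C(5,0)×5^6 = 15625
i=1: (-1)^1×C(5,1)×4^6 = -20480
i=2: (-1)^2×C(5,2)×3^6 = 7290
i=3: (-1)^3×C(5,3)×2^6 = -640
i=4: (-1)^4×C(5,4)×1^6 = 5
i=5: (-1)^5×C(5,5)×0^6 = 0
Total = 1800

Number of surjections = 1800


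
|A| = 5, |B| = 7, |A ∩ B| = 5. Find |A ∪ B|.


|A ∪ B| = |A| + |B| - |A ∩ B|
= 5 + 7 - 5
= 7

|A ∪ B| = 7


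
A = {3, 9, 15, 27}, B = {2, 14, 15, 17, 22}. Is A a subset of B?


A ⊆ B means every element of A is in B.
Elements in A not in B: {3, 9, 27}
So A ⊄ B.

No, A ⊄ B


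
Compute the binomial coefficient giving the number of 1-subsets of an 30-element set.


C(n,k) = n! / (k!(n-k)!)
C(30,1) = 30! / (1!29!)
= 30

C(30,1) = 30


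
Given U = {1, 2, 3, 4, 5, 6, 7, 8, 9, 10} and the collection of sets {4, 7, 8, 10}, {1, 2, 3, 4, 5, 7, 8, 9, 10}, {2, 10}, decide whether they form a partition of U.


A partition requires: (1) non-empty parts, (2) pairwise disjoint, (3) union = U
Parts: {4, 7, 8, 10}, {1, 2, 3, 4, 5, 7, 8, 9, 10}, {2, 10}
Union of parts: {1, 2, 3, 4, 5, 7, 8, 9, 10}
U = {1, 2, 3, 4, 5, 6, 7, 8, 9, 10}
All non-empty? True
Pairwise disjoint? False
Covers U? False

No, not a valid partition


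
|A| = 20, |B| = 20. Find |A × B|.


|A × B| = |A| × |B|
= 20 × 20
= 400

|A × B| = 400


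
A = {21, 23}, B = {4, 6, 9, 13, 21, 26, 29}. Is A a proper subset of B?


A ⊂ B requires: A ⊆ B AND A ≠ B.
A ⊆ B? No
A ⊄ B, so A is not a proper subset.

No, A is not a proper subset of B


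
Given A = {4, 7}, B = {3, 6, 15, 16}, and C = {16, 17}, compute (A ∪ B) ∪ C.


A ∪ B = {3, 4, 6, 7, 15, 16}
(A ∪ B) ∪ C = {3, 4, 6, 7, 15, 16, 17}

A ∪ B ∪ C = {3, 4, 6, 7, 15, 16, 17}


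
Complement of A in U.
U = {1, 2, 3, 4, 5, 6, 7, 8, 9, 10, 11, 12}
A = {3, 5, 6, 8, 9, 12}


Aᶜ = U \ A = elements in U but not in A
U = {1, 2, 3, 4, 5, 6, 7, 8, 9, 10, 11, 12}
A = {3, 5, 6, 8, 9, 12}
Aᶜ = {1, 2, 4, 7, 10, 11}

Aᶜ = {1, 2, 4, 7, 10, 11}


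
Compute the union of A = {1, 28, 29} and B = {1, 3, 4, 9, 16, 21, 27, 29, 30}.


A ∪ B = all elements in A or B (or both)
A = {1, 28, 29}
B = {1, 3, 4, 9, 16, 21, 27, 29, 30}
A ∪ B = {1, 3, 4, 9, 16, 21, 27, 28, 29, 30}

A ∪ B = {1, 3, 4, 9, 16, 21, 27, 28, 29, 30}


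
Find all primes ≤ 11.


Checking each candidate:
Condition: primes ≤ 11
Result = {2, 3, 5, 7, 11}

{2, 3, 5, 7, 11}


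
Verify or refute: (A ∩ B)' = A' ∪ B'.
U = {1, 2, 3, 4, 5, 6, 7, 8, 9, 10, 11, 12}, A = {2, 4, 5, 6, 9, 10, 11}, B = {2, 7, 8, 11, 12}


LHS: A ∩ B = {2, 11}
(A ∩ B)' = U \ (A ∩ B) = {1, 3, 4, 5, 6, 7, 8, 9, 10, 12}
A' = {1, 3, 7, 8, 12}, B' = {1, 3, 4, 5, 6, 9, 10}
Claimed RHS: A' ∪ B' = {1, 3, 4, 5, 6, 7, 8, 9, 10, 12}
Identity is VALID: LHS = RHS = {1, 3, 4, 5, 6, 7, 8, 9, 10, 12} ✓

Identity is valid. (A ∩ B)' = A' ∪ B' = {1, 3, 4, 5, 6, 7, 8, 9, 10, 12}


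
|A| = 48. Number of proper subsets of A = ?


Total subsets = 2^n = 2^48 = 281474976710656
Proper subsets exclude the set itself: 2^n - 1
= 281474976710656 - 1
= 281474976710655

Number of proper subsets = 281474976710655


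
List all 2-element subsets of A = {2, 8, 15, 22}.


|A| = 4, so A has C(4,2) = 6 subsets of size 2.
Enumerate by choosing 2 elements from A at a time:
{2, 8}, {2, 15}, {2, 22}, {8, 15}, {8, 22}, {15, 22}

2-element subsets (6 total): {2, 8}, {2, 15}, {2, 22}, {8, 15}, {8, 22}, {15, 22}


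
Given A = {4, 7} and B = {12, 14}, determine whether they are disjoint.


Disjoint means A ∩ B = ∅.
A ∩ B = ∅
A ∩ B = ∅, so A and B are disjoint.

Yes, A and B are disjoint


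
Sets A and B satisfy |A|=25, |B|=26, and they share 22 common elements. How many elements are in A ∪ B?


|A ∪ B| = |A| + |B| - |A ∩ B|
= 25 + 26 - 22
= 29

|A ∪ B| = 29


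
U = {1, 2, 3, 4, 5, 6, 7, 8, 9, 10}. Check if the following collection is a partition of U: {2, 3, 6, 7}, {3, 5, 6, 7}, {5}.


A partition requires: (1) non-empty parts, (2) pairwise disjoint, (3) union = U
Parts: {2, 3, 6, 7}, {3, 5, 6, 7}, {5}
Union of parts: {2, 3, 5, 6, 7}
U = {1, 2, 3, 4, 5, 6, 7, 8, 9, 10}
All non-empty? True
Pairwise disjoint? False
Covers U? False

No, not a valid partition


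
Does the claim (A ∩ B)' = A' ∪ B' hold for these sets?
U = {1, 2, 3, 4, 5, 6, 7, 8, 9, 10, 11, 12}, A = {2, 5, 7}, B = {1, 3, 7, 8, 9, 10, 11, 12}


LHS: A ∩ B = {7}
(A ∩ B)' = U \ (A ∩ B) = {1, 2, 3, 4, 5, 6, 8, 9, 10, 11, 12}
A' = {1, 3, 4, 6, 8, 9, 10, 11, 12}, B' = {2, 4, 5, 6}
Claimed RHS: A' ∪ B' = {1, 2, 3, 4, 5, 6, 8, 9, 10, 11, 12}
Identity is VALID: LHS = RHS = {1, 2, 3, 4, 5, 6, 8, 9, 10, 11, 12} ✓

Identity is valid. (A ∩ B)' = A' ∪ B' = {1, 2, 3, 4, 5, 6, 8, 9, 10, 11, 12}


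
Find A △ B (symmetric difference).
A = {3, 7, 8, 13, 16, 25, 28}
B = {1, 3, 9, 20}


A △ B = (A \ B) ∪ (B \ A) = elements in exactly one of A or B
A \ B = {7, 8, 13, 16, 25, 28}
B \ A = {1, 9, 20}
A △ B = {1, 7, 8, 9, 13, 16, 20, 25, 28}

A △ B = {1, 7, 8, 9, 13, 16, 20, 25, 28}


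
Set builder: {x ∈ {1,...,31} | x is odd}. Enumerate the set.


Checking each candidate:
Condition: odd numbers in {1,...,31}
Result = {1, 3, 5, 7, 9, 11, 13, 15, 17, 19, 21, 23, 25, 27, 29, 31}

{1, 3, 5, 7, 9, 11, 13, 15, 17, 19, 21, 23, 25, 27, 29, 31}


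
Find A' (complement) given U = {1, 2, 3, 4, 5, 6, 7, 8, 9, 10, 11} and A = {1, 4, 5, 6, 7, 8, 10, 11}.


Aᶜ = U \ A = elements in U but not in A
U = {1, 2, 3, 4, 5, 6, 7, 8, 9, 10, 11}
A = {1, 4, 5, 6, 7, 8, 10, 11}
Aᶜ = {2, 3, 9}

Aᶜ = {2, 3, 9}


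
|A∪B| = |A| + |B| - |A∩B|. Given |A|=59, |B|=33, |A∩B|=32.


|A ∪ B| = |A| + |B| - |A ∩ B|
= 59 + 33 - 32
= 60

|A ∪ B| = 60


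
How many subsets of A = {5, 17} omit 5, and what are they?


A subset of A that omits 5 is a subset of A \ {5}, so there are 2^(n-1) = 2^1 = 2 of them.
Subsets excluding 5: ∅, {17}

Subsets excluding 5 (2 total): ∅, {17}


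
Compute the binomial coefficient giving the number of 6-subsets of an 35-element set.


C(n,k) = n! / (k!(n-k)!)
C(35,6) = 35! / (6!29!)
= 1623160

C(35,6) = 1623160


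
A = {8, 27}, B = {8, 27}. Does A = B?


Two sets are equal iff they have exactly the same elements.
A = {8, 27}
B = {8, 27}
Same elements → A = B

Yes, A = B


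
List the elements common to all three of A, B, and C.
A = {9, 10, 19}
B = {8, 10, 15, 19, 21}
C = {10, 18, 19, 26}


A ∩ B = {10, 19}
(A ∩ B) ∩ C = {10, 19}

A ∩ B ∩ C = {10, 19}


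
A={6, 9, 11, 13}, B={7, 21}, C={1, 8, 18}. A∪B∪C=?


A ∪ B = {6, 7, 9, 11, 13, 21}
(A ∪ B) ∪ C = {1, 6, 7, 8, 9, 11, 13, 18, 21}

A ∪ B ∪ C = {1, 6, 7, 8, 9, 11, 13, 18, 21}


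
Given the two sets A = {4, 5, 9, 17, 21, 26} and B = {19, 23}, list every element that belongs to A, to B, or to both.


A ∪ B = all elements in A or B (or both)
A = {4, 5, 9, 17, 21, 26}
B = {19, 23}
A ∪ B = {4, 5, 9, 17, 19, 21, 23, 26}

A ∪ B = {4, 5, 9, 17, 19, 21, 23, 26}


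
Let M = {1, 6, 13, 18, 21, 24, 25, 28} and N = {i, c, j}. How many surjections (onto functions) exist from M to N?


n = |M| = 8, k = |N| = 3. Surjections via inclusion-exclusion:
S(n,k) = Σ(-1)^i × C(k,i) × (k-i)^n, i=0 to k
i=0: (-1)^0×C(3,0)×3^8 = 6561
i=1: (-1)^1×C(3,1)×2^8 = -768
i=2: (-1)^2×C(3,2)×1^8 = 3
i=3: (-1)^3×C(3,3)×0^8 = 0
Total = 5796

Number of surjections = 5796


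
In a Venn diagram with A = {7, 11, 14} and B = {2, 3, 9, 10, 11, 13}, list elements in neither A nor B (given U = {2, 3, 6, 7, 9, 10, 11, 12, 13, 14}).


A = {7, 11, 14}
B = {2, 3, 9, 10, 11, 13}
Region: in neither A nor B (given U = {2, 3, 6, 7, 9, 10, 11, 12, 13, 14})
Elements: {6, 12}

Elements in neither A nor B (given U = {2, 3, 6, 7, 9, 10, 11, 12, 13, 14}): {6, 12}


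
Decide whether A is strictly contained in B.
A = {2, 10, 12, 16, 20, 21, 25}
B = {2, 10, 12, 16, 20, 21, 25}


A ⊂ B requires: A ⊆ B AND A ≠ B.
A ⊆ B? Yes
A = B? Yes
A = B, so A is not a PROPER subset.

No, A is not a proper subset of B


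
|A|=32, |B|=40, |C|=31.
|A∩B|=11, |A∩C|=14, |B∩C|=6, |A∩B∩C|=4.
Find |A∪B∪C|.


|A∪B∪C| = |A|+|B|+|C| - |A∩B|-|A∩C|-|B∩C| + |A∩B∩C|
= 32+40+31 - 11-14-6 + 4
= 103 - 31 + 4
= 76

|A ∪ B ∪ C| = 76


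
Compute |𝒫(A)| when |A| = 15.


Number of subsets = 2^n
= 2^15
= 32768

|P(A)| = 32768


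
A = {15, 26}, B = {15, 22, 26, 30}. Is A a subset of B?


A ⊆ B means every element of A is in B.
All elements of A are in B.
So A ⊆ B.

Yes, A ⊆ B


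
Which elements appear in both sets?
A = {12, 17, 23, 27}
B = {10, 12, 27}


A ∩ B = elements in both A and B
A = {12, 17, 23, 27}
B = {10, 12, 27}
A ∩ B = {12, 27}

A ∩ B = {12, 27}


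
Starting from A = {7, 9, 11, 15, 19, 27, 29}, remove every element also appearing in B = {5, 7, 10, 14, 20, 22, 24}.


A \ B = elements in A but not in B
A = {7, 9, 11, 15, 19, 27, 29}
B = {5, 7, 10, 14, 20, 22, 24}
Remove from A any elements in B
A \ B = {9, 11, 15, 19, 27, 29}

A \ B = {9, 11, 15, 19, 27, 29}


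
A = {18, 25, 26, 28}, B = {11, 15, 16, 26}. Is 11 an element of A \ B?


A = {18, 25, 26, 28}, B = {11, 15, 16, 26}
A \ B = elements in A but not in B
A \ B = {18, 25, 28}
Checking if 11 ∈ A \ B
11 is not in A \ B → False

11 ∉ A \ B


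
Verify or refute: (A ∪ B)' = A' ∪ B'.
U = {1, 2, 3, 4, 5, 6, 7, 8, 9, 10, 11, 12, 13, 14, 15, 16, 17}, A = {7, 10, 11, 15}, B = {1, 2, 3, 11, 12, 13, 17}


LHS: A ∪ B = {1, 2, 3, 7, 10, 11, 12, 13, 15, 17}
(A ∪ B)' = U \ (A ∪ B) = {4, 5, 6, 8, 9, 14, 16}
A' = {1, 2, 3, 4, 5, 6, 8, 9, 12, 13, 14, 16, 17}, B' = {4, 5, 6, 7, 8, 9, 10, 14, 15, 16}
Claimed RHS: A' ∪ B' = {1, 2, 3, 4, 5, 6, 7, 8, 9, 10, 12, 13, 14, 15, 16, 17}
Identity is INVALID: LHS = {4, 5, 6, 8, 9, 14, 16} but the RHS claimed here equals {1, 2, 3, 4, 5, 6, 7, 8, 9, 10, 12, 13, 14, 15, 16, 17}. The correct form is (A ∪ B)' = A' ∩ B'.

Identity is invalid: (A ∪ B)' = {4, 5, 6, 8, 9, 14, 16} but A' ∪ B' = {1, 2, 3, 4, 5, 6, 7, 8, 9, 10, 12, 13, 14, 15, 16, 17}. The correct De Morgan law is (A ∪ B)' = A' ∩ B'.


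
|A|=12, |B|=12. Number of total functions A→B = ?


Each of |A| = 12 inputs maps to any of |B| = 12 outputs.
# functions = |B|^|A| = 12^12
= 8916100448256

Number of functions = 8916100448256


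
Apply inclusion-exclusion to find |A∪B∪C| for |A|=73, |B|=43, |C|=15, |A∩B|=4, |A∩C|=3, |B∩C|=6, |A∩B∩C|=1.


|A∪B∪C| = |A|+|B|+|C| - |A∩B|-|A∩C|-|B∩C| + |A∩B∩C|
= 73+43+15 - 4-3-6 + 1
= 131 - 13 + 1
= 119

|A ∪ B ∪ C| = 119


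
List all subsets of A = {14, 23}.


|A| = 2, so |P(A)| = 2^2 = 4
Enumerate subsets by cardinality (0 to 2):
∅, {14}, {23}, {14, 23}

P(A) has 4 subsets: ∅, {14}, {23}, {14, 23}


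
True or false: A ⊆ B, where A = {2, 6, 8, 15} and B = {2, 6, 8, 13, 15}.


A ⊆ B means every element of A is in B.
All elements of A are in B.
So A ⊆ B.

Yes, A ⊆ B


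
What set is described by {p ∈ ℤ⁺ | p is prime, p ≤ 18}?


Checking each candidate:
Condition: primes ≤ 18
Result = {2, 3, 5, 7, 11, 13, 17}

{2, 3, 5, 7, 11, 13, 17}


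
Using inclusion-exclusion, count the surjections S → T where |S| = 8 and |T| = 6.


n = |S| = 8, k = |T| = 6. Surjections via inclusion-exclusion:
S(n,k) = Σ(-1)^i × C(k,i) × (k-i)^n, i=0 to k
i=0: (-1)^0×C(6,0)×6^8 = 1679616
i=1: (-1)^1×C(6,1)×5^8 = -2343750
i=2: (-1)^2×C(6,2)×4^8 = 983040
i=3: (-1)^3×C(6,3)×3^8 = -131220
i=4: (-1)^4×C(6,4)×2^8 = 3840
i=5: (-1)^5×C(6,5)×1^8 = -6
i=6: (-1)^6×C(6,6)×0^8 = 0
Total = 191520

Number of surjections = 191520


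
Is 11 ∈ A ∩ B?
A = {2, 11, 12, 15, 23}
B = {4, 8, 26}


A = {2, 11, 12, 15, 23}, B = {4, 8, 26}
A ∩ B = elements in both A and B
A ∩ B = ∅
Checking if 11 ∈ A ∩ B
11 is not in A ∩ B → False

11 ∉ A ∩ B


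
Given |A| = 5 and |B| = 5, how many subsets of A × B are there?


A relation from A to B is any subset of A × B.
|A × B| = 5 × 5 = 25
# relations = 2^|A × B| = 2^25 = 33554432

Number of relations = 33554432


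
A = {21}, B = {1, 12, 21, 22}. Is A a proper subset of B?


A ⊂ B requires: A ⊆ B AND A ≠ B.
A ⊆ B? Yes
A = B? No
A ⊂ B: Yes (A is a proper subset of B)

Yes, A ⊂ B


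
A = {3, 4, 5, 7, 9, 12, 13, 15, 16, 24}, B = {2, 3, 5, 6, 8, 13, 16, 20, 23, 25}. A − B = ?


A \ B = elements in A but not in B
A = {3, 4, 5, 7, 9, 12, 13, 15, 16, 24}
B = {2, 3, 5, 6, 8, 13, 16, 20, 23, 25}
Remove from A any elements in B
A \ B = {4, 7, 9, 12, 15, 24}

A \ B = {4, 7, 9, 12, 15, 24}


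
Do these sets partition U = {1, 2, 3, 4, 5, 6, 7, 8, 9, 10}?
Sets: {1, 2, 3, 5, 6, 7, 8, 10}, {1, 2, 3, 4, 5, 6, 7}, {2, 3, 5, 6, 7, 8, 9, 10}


A partition requires: (1) non-empty parts, (2) pairwise disjoint, (3) union = U
Parts: {1, 2, 3, 5, 6, 7, 8, 10}, {1, 2, 3, 4, 5, 6, 7}, {2, 3, 5, 6, 7, 8, 9, 10}
Union of parts: {1, 2, 3, 4, 5, 6, 7, 8, 9, 10}
U = {1, 2, 3, 4, 5, 6, 7, 8, 9, 10}
All non-empty? True
Pairwise disjoint? False
Covers U? True

No, not a valid partition


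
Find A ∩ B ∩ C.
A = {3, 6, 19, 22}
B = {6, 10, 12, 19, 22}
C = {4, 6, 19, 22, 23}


A ∩ B = {6, 19, 22}
(A ∩ B) ∩ C = {6, 19, 22}

A ∩ B ∩ C = {6, 19, 22}


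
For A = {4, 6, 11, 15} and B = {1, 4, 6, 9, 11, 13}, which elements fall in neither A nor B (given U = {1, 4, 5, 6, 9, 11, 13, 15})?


A = {4, 6, 11, 15}
B = {1, 4, 6, 9, 11, 13}
Region: in neither A nor B (given U = {1, 4, 5, 6, 9, 11, 13, 15})
Elements: {5}

Elements in neither A nor B (given U = {1, 4, 5, 6, 9, 11, 13, 15}): {5}


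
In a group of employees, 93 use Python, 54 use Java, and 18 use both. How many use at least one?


|A ∪ B| = |A| + |B| - |A ∩ B|
= 93 + 54 - 18
= 129

|A ∪ B| = 129


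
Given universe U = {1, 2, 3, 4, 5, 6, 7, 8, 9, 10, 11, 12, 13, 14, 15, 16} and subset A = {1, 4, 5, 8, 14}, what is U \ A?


Aᶜ = U \ A = elements in U but not in A
U = {1, 2, 3, 4, 5, 6, 7, 8, 9, 10, 11, 12, 13, 14, 15, 16}
A = {1, 4, 5, 8, 14}
Aᶜ = {2, 3, 6, 7, 9, 10, 11, 12, 13, 15, 16}

Aᶜ = {2, 3, 6, 7, 9, 10, 11, 12, 13, 15, 16}


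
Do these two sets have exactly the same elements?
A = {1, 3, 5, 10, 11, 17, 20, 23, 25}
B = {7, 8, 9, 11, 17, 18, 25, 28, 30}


Two sets are equal iff they have exactly the same elements.
A = {1, 3, 5, 10, 11, 17, 20, 23, 25}
B = {7, 8, 9, 11, 17, 18, 25, 28, 30}
Differences: {1, 3, 5, 7, 8, 9, 10, 18, 20, 23, 28, 30}
A ≠ B

No, A ≠ B


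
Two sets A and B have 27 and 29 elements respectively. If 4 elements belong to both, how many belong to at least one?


|A ∪ B| = |A| + |B| - |A ∩ B|
= 27 + 29 - 4
= 52

|A ∪ B| = 52


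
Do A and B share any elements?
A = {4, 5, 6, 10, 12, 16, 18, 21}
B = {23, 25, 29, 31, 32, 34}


Disjoint means A ∩ B = ∅.
A ∩ B = ∅
A ∩ B = ∅, so A and B are disjoint.

No — A and B share no elements (A ∩ B = ∅), so they are disjoint


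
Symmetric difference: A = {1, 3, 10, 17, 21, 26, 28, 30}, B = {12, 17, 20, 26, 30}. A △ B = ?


A △ B = (A \ B) ∪ (B \ A) = elements in exactly one of A or B
A \ B = {1, 3, 10, 21, 28}
B \ A = {12, 20}
A △ B = {1, 3, 10, 12, 20, 21, 28}

A △ B = {1, 3, 10, 12, 20, 21, 28}


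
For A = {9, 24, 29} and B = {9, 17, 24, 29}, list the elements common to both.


A ∩ B = elements in both A and B
A = {9, 24, 29}
B = {9, 17, 24, 29}
A ∩ B = {9, 24, 29}

A ∩ B = {9, 24, 29}


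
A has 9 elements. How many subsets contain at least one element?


Total subsets = 2^n = 2^9 = 512
Non-empty subsets exclude the empty set: 2^n - 1
= 512 - 1
= 511

Number of non-empty subsets = 511


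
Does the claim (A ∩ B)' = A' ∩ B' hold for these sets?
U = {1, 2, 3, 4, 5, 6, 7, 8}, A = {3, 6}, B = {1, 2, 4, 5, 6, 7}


LHS: A ∩ B = {6}
(A ∩ B)' = U \ (A ∩ B) = {1, 2, 3, 4, 5, 7, 8}
A' = {1, 2, 4, 5, 7, 8}, B' = {3, 8}
Claimed RHS: A' ∩ B' = {8}
Identity is INVALID: LHS = {1, 2, 3, 4, 5, 7, 8} but the RHS claimed here equals {8}. The correct form is (A ∩ B)' = A' ∪ B'.

Identity is invalid: (A ∩ B)' = {1, 2, 3, 4, 5, 7, 8} but A' ∩ B' = {8}. The correct De Morgan law is (A ∩ B)' = A' ∪ B'.
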